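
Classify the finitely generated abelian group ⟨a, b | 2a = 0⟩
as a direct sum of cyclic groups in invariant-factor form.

rank_ℚ(R)=1; free=2−1=1
SNF(R) diag = [2] → torsion [2]

Answer: M ≅ ℤ^1 ⊕ ℤ/2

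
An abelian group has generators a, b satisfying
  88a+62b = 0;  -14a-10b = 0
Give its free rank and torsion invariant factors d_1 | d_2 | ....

Answer: M ≅ ℤ/2 ⊕ ℤ/6

Derivation:
rank_ℚ(R)=2; free=2−2=0
SNF(R) diag = [2, 6] → torsion [2, 6]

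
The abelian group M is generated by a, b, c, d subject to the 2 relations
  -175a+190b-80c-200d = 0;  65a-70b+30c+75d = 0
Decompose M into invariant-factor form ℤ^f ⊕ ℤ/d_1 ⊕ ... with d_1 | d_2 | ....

Answer: M ≅ ℤ^2 ⊕ ℤ/5 ⊕ ℤ/5

Derivation:
rank_ℚ(R)=2; free=4−2=2
SNF(R) diag = [5, 5] → torsion [5, 5]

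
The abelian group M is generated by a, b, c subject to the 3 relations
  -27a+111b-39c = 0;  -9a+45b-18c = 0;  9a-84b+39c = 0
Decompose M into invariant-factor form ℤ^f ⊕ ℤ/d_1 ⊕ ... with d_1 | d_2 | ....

Answer: M ≅ ℤ/3 ⊕ ℤ/9 ⊕ ℤ/27

Derivation:
rank_ℚ(R)=3; free=3−3=0
SNF(R) diag = [3, 9, 27] → torsion [3, 9, 27]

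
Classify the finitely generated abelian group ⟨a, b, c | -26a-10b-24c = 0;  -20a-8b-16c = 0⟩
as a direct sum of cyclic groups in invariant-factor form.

rank_ℚ(R)=2; free=3−2=1
SNF(R) diag = [2, 4] → torsion [2, 4]

Answer: M ≅ ℤ^1 ⊕ ℤ/2 ⊕ ℤ/4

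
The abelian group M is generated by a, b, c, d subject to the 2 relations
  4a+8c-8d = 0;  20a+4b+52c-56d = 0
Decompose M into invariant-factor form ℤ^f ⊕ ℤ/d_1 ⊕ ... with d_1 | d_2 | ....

rank_ℚ(R)=2; free=4−2=2
SNF(R) diag = [4, 4] → torsion [4, 4]

Answer: M ≅ ℤ^2 ⊕ ℤ/4 ⊕ ℤ/4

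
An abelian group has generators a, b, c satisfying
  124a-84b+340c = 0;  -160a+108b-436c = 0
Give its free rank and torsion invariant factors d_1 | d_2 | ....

Answer: M ≅ ℤ^1 ⊕ ℤ/4 ⊕ ℤ/12

Derivation:
rank_ℚ(R)=2; free=3−2=1
SNF(R) diag = [4, 12] → torsion [4, 12]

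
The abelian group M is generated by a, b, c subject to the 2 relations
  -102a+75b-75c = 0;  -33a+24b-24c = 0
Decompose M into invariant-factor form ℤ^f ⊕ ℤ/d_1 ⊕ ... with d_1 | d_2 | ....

rank_ℚ(R)=2; free=3−2=1
SNF(R) diag = [3, 9] → torsion [3, 9]

Answer: M ≅ ℤ^1 ⊕ ℤ/3 ⊕ ℤ/9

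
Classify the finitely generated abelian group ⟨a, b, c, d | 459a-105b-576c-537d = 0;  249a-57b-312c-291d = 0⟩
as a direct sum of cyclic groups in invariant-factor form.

rank_ℚ(R)=2; free=4−2=2
SNF(R) diag = [3, 6] → torsion [3, 6]

Answer: M ≅ ℤ^2 ⊕ ℤ/3 ⊕ ℤ/6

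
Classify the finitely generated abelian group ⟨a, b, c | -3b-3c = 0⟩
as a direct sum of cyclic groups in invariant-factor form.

Answer: M ≅ ℤ^2 ⊕ ℤ/3

Derivation:
rank_ℚ(R)=1; free=3−1=2
SNF(R) diag = [3] → torsion [3]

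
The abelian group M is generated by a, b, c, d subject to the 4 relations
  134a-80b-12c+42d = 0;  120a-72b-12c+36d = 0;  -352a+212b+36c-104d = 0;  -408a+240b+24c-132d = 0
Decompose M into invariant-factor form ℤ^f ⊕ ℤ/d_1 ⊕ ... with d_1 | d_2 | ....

rank_ℚ(R)=4; free=4−4=0
SNF(R) diag = [2, 4, 12, 12] → torsion [2, 4, 12, 12]

Answer: M ≅ ℤ/2 ⊕ ℤ/4 ⊕ ℤ/12 ⊕ ℤ/12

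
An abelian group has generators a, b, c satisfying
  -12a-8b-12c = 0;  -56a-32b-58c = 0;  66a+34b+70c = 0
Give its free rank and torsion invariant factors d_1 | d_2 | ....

rank_ℚ(R)=3; free=3−3=0
SNF(R) diag = [2, 2, 4] → torsion [2, 2, 4]

Answer: M ≅ ℤ/2 ⊕ ℤ/2 ⊕ ℤ/4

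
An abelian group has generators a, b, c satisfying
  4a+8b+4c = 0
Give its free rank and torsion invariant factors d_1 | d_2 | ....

Answer: M ≅ ℤ^2 ⊕ ℤ/4

Derivation:
rank_ℚ(R)=1; free=3−1=2
SNF(R) diag = [4] → torsion [4]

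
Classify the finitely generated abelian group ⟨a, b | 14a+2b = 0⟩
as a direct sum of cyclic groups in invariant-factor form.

rank_ℚ(R)=1; free=2−1=1
SNF(R) diag = [2] → torsion [2]

Answer: M ≅ ℤ^1 ⊕ ℤ/2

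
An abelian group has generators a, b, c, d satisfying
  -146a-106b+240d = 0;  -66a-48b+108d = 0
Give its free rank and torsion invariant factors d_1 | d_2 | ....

rank_ℚ(R)=2; free=4−2=2
SNF(R) diag = [2, 6] → torsion [2, 6]

Answer: M ≅ ℤ^2 ⊕ ℤ/2 ⊕ ℤ/6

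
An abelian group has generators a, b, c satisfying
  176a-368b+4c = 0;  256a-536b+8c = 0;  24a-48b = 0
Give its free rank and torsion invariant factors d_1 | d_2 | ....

Answer: M ≅ ℤ/4 ⊕ ℤ/8 ⊕ ℤ/24

Derivation:
rank_ℚ(R)=3; free=3−3=0
SNF(R) diag = [4, 8, 24] → torsion [4, 8, 24]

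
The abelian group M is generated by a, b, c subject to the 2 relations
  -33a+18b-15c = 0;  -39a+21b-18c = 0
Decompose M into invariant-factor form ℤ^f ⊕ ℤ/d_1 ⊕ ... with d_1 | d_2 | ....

Answer: M ≅ ℤ^1 ⊕ ℤ/3 ⊕ ℤ/3

Derivation:
rank_ℚ(R)=2; free=3−2=1
SNF(R) diag = [3, 3] → torsion [3, 3]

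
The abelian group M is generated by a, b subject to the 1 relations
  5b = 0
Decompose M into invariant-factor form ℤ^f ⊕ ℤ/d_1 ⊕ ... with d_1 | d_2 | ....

rank_ℚ(R)=1; free=2−1=1
SNF(R) diag = [5] → torsion [5]

Answer: M ≅ ℤ^1 ⊕ ℤ/5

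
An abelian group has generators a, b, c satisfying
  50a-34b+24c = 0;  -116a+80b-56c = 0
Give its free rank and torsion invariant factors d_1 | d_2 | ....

Answer: M ≅ ℤ^1 ⊕ ℤ/2 ⊕ ℤ/4

Derivation:
rank_ℚ(R)=2; free=3−2=1
SNF(R) diag = [2, 4] → torsion [2, 4]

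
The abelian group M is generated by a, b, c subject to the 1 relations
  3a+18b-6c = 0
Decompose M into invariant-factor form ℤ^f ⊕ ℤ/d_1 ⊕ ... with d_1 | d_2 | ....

Answer: M ≅ ℤ^2 ⊕ ℤ/3

Derivation:
rank_ℚ(R)=1; free=3−1=2
SNF(R) diag = [3] → torsion [3]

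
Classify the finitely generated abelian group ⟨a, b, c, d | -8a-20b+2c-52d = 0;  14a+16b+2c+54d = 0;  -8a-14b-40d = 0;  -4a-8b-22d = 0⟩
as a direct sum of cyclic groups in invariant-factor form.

rank_ℚ(R)=4; free=4−4=0
SNF(R) diag = [2, 2, 2, 2] → torsion [2, 2, 2, 2]

Answer: M ≅ ℤ/2 ⊕ ℤ/2 ⊕ ℤ/2 ⊕ ℤ/2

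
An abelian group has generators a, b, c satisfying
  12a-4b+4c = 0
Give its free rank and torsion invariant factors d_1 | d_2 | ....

Answer: M ≅ ℤ^2 ⊕ ℤ/4

Derivation:
rank_ℚ(R)=1; free=3−1=2
SNF(R) diag = [4] → torsion [4]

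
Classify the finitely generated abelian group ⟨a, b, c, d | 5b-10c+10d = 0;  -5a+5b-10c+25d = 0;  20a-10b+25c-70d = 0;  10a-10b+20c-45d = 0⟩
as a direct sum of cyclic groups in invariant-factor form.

Answer: M ≅ ℤ/5 ⊕ ℤ/5 ⊕ ℤ/5 ⊕ ℤ/5

Derivation:
rank_ℚ(R)=4; free=4−4=0
SNF(R) diag = [5, 5, 5, 5] → torsion [5, 5, 5, 5]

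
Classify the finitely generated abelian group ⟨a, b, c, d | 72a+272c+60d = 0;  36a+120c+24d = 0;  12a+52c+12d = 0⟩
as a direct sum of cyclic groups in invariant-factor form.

rank_ℚ(R)=3; free=4−3=1
SNF(R) diag = [4, 12, 12] → torsion [4, 12, 12]

Answer: M ≅ ℤ^1 ⊕ ℤ/4 ⊕ ℤ/12 ⊕ ℤ/12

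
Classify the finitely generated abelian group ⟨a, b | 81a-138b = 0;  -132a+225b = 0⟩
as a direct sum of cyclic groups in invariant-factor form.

Answer: M ≅ ℤ/3 ⊕ ℤ/3

Derivation:
rank_ℚ(R)=2; free=2−2=0
SNF(R) diag = [3, 3] → torsion [3, 3]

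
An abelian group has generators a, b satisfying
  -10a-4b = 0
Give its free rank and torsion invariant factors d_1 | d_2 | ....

rank_ℚ(R)=1; free=2−1=1
SNF(R) diag = [2] → torsion [2]

Answer: M ≅ ℤ^1 ⊕ ℤ/2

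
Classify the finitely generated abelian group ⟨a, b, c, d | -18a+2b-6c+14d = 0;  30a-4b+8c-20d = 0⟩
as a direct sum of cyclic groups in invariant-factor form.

Answer: M ≅ ℤ^2 ⊕ ℤ/2 ⊕ ℤ/2

Derivation:
rank_ℚ(R)=2; free=4−2=2
SNF(R) diag = [2, 2] → torsion [2, 2]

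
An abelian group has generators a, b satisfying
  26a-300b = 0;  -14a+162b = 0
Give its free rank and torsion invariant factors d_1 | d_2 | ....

rank_ℚ(R)=2; free=2−2=0
SNF(R) diag = [2, 6] → torsion [2, 6]

Answer: M ≅ ℤ/2 ⊕ ℤ/6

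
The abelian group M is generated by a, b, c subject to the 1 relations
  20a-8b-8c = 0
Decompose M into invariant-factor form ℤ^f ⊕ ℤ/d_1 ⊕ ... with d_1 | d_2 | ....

rank_ℚ(R)=1; free=3−1=2
SNF(R) diag = [4] → torsion [4]

Answer: M ≅ ℤ^2 ⊕ ℤ/4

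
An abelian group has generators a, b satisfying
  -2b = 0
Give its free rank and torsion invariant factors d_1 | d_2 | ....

Answer: M ≅ ℤ^1 ⊕ ℤ/2

Derivation:
rank_ℚ(R)=1; free=2−1=1
SNF(R) diag = [2] → torsion [2]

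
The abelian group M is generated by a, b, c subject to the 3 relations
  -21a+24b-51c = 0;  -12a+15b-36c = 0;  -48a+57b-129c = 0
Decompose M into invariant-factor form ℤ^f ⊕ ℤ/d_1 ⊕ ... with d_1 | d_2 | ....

Answer: M ≅ ℤ/3 ⊕ ℤ/3 ⊕ ℤ/3

Derivation:
rank_ℚ(R)=3; free=3−3=0
SNF(R) diag = [3, 3, 3] → torsion [3, 3, 3]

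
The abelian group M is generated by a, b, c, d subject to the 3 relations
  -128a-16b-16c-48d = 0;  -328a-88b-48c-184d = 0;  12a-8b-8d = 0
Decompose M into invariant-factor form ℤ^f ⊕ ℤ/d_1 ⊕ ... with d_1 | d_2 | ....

rank_ℚ(R)=3; free=4−3=1
SNF(R) diag = [4, 8, 16] → torsion [4, 8, 16]

Answer: M ≅ ℤ^1 ⊕ ℤ/4 ⊕ ℤ/8 ⊕ ℤ/16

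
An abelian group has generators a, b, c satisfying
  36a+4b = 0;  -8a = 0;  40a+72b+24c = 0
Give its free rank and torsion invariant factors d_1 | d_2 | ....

rank_ℚ(R)=3; free=3−3=0
SNF(R) diag = [4, 8, 24] → torsion [4, 8, 24]

Answer: M ≅ ℤ/4 ⊕ ℤ/8 ⊕ ℤ/24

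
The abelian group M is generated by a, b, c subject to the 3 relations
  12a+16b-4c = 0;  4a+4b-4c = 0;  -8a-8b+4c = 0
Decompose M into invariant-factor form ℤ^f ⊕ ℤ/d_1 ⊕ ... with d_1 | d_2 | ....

Answer: M ≅ ℤ/4 ⊕ ℤ/4 ⊕ ℤ/4

Derivation:
rank_ℚ(R)=3; free=3−3=0
SNF(R) diag = [4, 4, 4] → torsion [4, 4, 4]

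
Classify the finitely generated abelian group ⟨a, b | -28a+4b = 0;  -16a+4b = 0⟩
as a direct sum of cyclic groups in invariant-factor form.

Answer: M ≅ ℤ/4 ⊕ ℤ/12

Derivation:
rank_ℚ(R)=2; free=2−2=0
SNF(R) diag = [4, 12] → torsion [4, 12]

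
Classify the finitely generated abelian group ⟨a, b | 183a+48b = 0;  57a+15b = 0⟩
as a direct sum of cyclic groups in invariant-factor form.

Answer: M ≅ ℤ/3 ⊕ ℤ/3

Derivation:
rank_ℚ(R)=2; free=2−2=0
SNF(R) diag = [3, 3] → torsion [3, 3]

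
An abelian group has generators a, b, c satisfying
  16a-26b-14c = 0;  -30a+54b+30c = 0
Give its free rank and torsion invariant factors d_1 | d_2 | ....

Answer: M ≅ ℤ^1 ⊕ ℤ/2 ⊕ ℤ/6

Derivation:
rank_ℚ(R)=2; free=3−2=1
SNF(R) diag = [2, 6] → torsion [2, 6]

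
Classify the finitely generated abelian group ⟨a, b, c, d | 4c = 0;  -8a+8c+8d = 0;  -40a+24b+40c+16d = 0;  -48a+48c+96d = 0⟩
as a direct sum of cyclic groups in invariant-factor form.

Answer: M ≅ ℤ/4 ⊕ ℤ/8 ⊕ ℤ/24 ⊕ ℤ/48

Derivation:
rank_ℚ(R)=4; free=4−4=0
SNF(R) diag = [4, 8, 24, 48] → torsion [4, 8, 24, 48]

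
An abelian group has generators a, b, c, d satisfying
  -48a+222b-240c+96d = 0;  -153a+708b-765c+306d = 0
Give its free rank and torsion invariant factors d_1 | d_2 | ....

rank_ℚ(R)=2; free=4−2=2
SNF(R) diag = [3, 6] → torsion [3, 6]

Answer: M ≅ ℤ^2 ⊕ ℤ/3 ⊕ ℤ/6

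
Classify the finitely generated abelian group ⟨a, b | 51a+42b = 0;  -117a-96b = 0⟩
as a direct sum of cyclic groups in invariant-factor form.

Answer: M ≅ ℤ/3 ⊕ ℤ/6

Derivation:
rank_ℚ(R)=2; free=2−2=0
SNF(R) diag = [3, 6] → torsion [3, 6]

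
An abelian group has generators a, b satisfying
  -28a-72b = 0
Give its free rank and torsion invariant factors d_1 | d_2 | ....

Answer: M ≅ ℤ^1 ⊕ ℤ/4

Derivation:
rank_ℚ(R)=1; free=2−1=1
SNF(R) diag = [4] → torsion [4]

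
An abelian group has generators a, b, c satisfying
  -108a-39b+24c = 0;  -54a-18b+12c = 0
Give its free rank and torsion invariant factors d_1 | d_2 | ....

rank_ℚ(R)=2; free=3−2=1
SNF(R) diag = [3, 6] → torsion [3, 6]

Answer: M ≅ ℤ^1 ⊕ ℤ/3 ⊕ ℤ/6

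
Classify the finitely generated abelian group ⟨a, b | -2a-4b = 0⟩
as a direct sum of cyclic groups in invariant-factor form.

Answer: M ≅ ℤ^1 ⊕ ℤ/2

Derivation:
rank_ℚ(R)=1; free=2−1=1
SNF(R) diag = [2] → torsion [2]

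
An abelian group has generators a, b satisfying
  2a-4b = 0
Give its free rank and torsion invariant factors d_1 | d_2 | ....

Answer: M ≅ ℤ^1 ⊕ ℤ/2

Derivation:
rank_ℚ(R)=1; free=2−1=1
SNF(R) diag = [2] → torsion [2]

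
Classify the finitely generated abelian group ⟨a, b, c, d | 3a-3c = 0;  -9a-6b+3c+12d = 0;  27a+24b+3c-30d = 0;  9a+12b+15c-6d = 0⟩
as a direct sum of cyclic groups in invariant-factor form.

Answer: M ≅ ℤ/3 ⊕ ℤ/6 ⊕ ℤ/6 ⊕ ℤ/18

Derivation:
rank_ℚ(R)=4; free=4−4=0
SNF(R) diag = [3, 6, 6, 18] → torsion [3, 6, 6, 18]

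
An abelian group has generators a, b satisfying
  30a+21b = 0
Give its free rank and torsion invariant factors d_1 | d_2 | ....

Answer: M ≅ ℤ^1 ⊕ ℤ/3

Derivation:
rank_ℚ(R)=1; free=2−1=1
SNF(R) diag = [3] → torsion [3]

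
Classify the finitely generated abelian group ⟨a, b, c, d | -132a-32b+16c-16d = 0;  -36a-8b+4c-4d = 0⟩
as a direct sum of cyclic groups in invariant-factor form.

Answer: M ≅ ℤ^2 ⊕ ℤ/4 ⊕ ℤ/12

Derivation:
rank_ℚ(R)=2; free=4−2=2
SNF(R) diag = [4, 12] → torsion [4, 12]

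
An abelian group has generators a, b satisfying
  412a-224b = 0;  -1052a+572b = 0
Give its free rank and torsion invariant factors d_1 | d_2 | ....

rank_ℚ(R)=2; free=2−2=0
SNF(R) diag = [4, 4] → torsion [4, 4]

Answer: M ≅ ℤ/4 ⊕ ℤ/4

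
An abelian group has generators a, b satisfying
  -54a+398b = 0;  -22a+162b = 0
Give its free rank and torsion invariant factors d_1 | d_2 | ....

rank_ℚ(R)=2; free=2−2=0
SNF(R) diag = [2, 4] → torsion [2, 4]

Answer: M ≅ ℤ/2 ⊕ ℤ/4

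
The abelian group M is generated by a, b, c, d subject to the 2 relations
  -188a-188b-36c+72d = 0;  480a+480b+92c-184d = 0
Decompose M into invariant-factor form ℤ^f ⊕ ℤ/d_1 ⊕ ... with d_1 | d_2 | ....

Answer: M ≅ ℤ^2 ⊕ ℤ/4 ⊕ ℤ/4

Derivation:
rank_ℚ(R)=2; free=4−2=2
SNF(R) diag = [4, 4] → torsion [4, 4]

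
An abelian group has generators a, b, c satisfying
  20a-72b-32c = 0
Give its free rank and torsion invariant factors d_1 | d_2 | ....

rank_ℚ(R)=1; free=3−1=2
SNF(R) diag = [4] → torsion [4]

Answer: M ≅ ℤ^2 ⊕ ℤ/4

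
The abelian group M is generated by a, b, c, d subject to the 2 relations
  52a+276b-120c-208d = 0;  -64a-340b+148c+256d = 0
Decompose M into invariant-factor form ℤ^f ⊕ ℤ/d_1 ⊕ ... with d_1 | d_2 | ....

rank_ℚ(R)=2; free=4−2=2
SNF(R) diag = [4, 4] → torsion [4, 4]

Answer: M ≅ ℤ^2 ⊕ ℤ/4 ⊕ ℤ/4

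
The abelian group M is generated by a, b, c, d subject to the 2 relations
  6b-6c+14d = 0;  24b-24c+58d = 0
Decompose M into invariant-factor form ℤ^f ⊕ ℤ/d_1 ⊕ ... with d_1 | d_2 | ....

rank_ℚ(R)=2; free=4−2=2
SNF(R) diag = [2, 6] → torsion [2, 6]

Answer: M ≅ ℤ^2 ⊕ ℤ/2 ⊕ ℤ/6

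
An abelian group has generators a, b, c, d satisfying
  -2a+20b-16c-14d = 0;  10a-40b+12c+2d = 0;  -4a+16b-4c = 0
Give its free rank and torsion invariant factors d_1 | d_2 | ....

Answer: M ≅ ℤ^1 ⊕ ℤ/2 ⊕ ℤ/4 ⊕ ℤ/12

Derivation:
rank_ℚ(R)=3; free=4−3=1
SNF(R) diag = [2, 4, 12] → torsion [2, 4, 12]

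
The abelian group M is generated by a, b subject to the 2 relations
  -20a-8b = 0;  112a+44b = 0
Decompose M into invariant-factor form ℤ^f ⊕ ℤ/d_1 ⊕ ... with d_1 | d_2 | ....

Answer: M ≅ ℤ/4 ⊕ ℤ/4

Derivation:
rank_ℚ(R)=2; free=2−2=0
SNF(R) diag = [4, 4] → torsion [4, 4]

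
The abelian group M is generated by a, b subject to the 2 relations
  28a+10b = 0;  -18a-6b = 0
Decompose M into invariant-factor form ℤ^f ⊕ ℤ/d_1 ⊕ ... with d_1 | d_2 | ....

Answer: M ≅ ℤ/2 ⊕ ℤ/6

Derivation:
rank_ℚ(R)=2; free=2−2=0
SNF(R) diag = [2, 6] → torsion [2, 6]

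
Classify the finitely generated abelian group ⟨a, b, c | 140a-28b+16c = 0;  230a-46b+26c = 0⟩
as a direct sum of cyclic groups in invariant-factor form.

Answer: M ≅ ℤ^1 ⊕ ℤ/2 ⊕ ℤ/4

Derivation:
rank_ℚ(R)=2; free=3−2=1
SNF(R) diag = [2, 4] → torsion [2, 4]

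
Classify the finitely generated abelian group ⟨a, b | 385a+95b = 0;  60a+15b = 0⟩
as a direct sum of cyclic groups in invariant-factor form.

Answer: M ≅ ℤ/5 ⊕ ℤ/15

Derivation:
rank_ℚ(R)=2; free=2−2=0
SNF(R) diag = [5, 15] → torsion [5, 15]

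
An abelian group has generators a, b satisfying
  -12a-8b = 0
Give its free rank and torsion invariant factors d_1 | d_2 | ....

rank_ℚ(R)=1; free=2−1=1
SNF(R) diag = [4] → torsion [4]

Answer: M ≅ ℤ^1 ⊕ ℤ/4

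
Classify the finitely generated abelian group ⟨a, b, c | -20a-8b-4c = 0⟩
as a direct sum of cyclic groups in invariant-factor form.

rank_ℚ(R)=1; free=3−1=2
SNF(R) diag = [4] → torsion [4]

Answer: M ≅ ℤ^2 ⊕ ℤ/4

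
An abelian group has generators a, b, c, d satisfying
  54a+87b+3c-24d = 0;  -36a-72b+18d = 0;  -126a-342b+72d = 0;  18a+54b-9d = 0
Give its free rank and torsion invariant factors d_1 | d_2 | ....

Answer: M ≅ ℤ/3 ⊕ ℤ/9 ⊕ ℤ/18 ⊕ ℤ/36

Derivation:
rank_ℚ(R)=4; free=4−4=0
SNF(R) diag = [3, 9, 18, 36] → torsion [3, 9, 18, 36]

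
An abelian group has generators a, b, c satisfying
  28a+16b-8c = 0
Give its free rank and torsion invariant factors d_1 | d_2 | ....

rank_ℚ(R)=1; free=3−1=2
SNF(R) diag = [4] → torsion [4]

Answer: M ≅ ℤ^2 ⊕ ℤ/4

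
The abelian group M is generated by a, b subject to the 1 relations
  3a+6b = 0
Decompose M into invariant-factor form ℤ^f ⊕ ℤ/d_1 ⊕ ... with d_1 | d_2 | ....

rank_ℚ(R)=1; free=2−1=1
SNF(R) diag = [3] → torsion [3]

Answer: M ≅ ℤ^1 ⊕ ℤ/3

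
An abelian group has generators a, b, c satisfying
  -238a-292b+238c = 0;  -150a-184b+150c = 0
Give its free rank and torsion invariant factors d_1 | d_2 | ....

Answer: M ≅ ℤ^1 ⊕ ℤ/2 ⊕ ℤ/4

Derivation:
rank_ℚ(R)=2; free=3−2=1
SNF(R) diag = [2, 4] → torsion [2, 4]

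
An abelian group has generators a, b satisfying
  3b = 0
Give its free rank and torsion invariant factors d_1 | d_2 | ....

Answer: M ≅ ℤ^1 ⊕ ℤ/3

Derivation:
rank_ℚ(R)=1; free=2−1=1
SNF(R) diag = [3] → torsion [3]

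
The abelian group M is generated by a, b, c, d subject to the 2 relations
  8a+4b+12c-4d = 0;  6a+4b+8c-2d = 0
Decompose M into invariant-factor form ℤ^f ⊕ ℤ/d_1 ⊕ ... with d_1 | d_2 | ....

rank_ℚ(R)=2; free=4−2=2
SNF(R) diag = [2, 4] → torsion [2, 4]

Answer: M ≅ ℤ^2 ⊕ ℤ/2 ⊕ ℤ/4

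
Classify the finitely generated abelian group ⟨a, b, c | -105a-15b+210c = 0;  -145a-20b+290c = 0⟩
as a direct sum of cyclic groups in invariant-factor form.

rank_ℚ(R)=2; free=3−2=1
SNF(R) diag = [5, 15] → torsion [5, 15]

Answer: M ≅ ℤ^1 ⊕ ℤ/5 ⊕ ℤ/15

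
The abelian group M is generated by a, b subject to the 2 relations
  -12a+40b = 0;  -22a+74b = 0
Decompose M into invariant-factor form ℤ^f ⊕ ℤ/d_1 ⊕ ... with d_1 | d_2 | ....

Answer: M ≅ ℤ/2 ⊕ ℤ/4

Derivation:
rank_ℚ(R)=2; free=2−2=0
SNF(R) diag = [2, 4] → torsion [2, 4]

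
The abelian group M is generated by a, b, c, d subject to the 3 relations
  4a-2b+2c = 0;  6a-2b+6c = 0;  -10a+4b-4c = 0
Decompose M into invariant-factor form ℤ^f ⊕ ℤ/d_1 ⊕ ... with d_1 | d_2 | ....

rank_ℚ(R)=3; free=4−3=1
SNF(R) diag = [2, 2, 4] → torsion [2, 2, 4]

Answer: M ≅ ℤ^1 ⊕ ℤ/2 ⊕ ℤ/2 ⊕ ℤ/4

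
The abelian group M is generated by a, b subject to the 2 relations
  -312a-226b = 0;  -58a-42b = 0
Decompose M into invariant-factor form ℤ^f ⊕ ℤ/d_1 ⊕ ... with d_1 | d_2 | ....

Answer: M ≅ ℤ/2 ⊕ ℤ/2

Derivation:
rank_ℚ(R)=2; free=2−2=0
SNF(R) diag = [2, 2] → torsion [2, 2]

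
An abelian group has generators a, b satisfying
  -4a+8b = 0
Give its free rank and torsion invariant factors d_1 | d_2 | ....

rank_ℚ(R)=1; free=2−1=1
SNF(R) diag = [4] → torsion [4]

Answer: M ≅ ℤ^1 ⊕ ℤ/4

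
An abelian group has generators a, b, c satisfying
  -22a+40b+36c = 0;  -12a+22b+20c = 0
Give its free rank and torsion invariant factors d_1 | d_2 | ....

Answer: M ≅ ℤ^1 ⊕ ℤ/2 ⊕ ℤ/2

Derivation:
rank_ℚ(R)=2; free=3−2=1
SNF(R) diag = [2, 2] → torsion [2, 2]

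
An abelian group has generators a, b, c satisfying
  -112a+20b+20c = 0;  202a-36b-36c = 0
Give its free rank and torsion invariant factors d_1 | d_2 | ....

Answer: M ≅ ℤ^1 ⊕ ℤ/2 ⊕ ℤ/4

Derivation:
rank_ℚ(R)=2; free=3−2=1
SNF(R) diag = [2, 4] → torsion [2, 4]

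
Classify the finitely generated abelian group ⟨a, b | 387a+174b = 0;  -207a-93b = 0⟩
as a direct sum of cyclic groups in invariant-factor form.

rank_ℚ(R)=2; free=2−2=0
SNF(R) diag = [3, 9] → torsion [3, 9]

Answer: M ≅ ℤ/3 ⊕ ℤ/9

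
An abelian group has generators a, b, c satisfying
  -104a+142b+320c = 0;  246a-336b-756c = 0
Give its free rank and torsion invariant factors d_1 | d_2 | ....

Answer: M ≅ ℤ^1 ⊕ ℤ/2 ⊕ ℤ/6

Derivation:
rank_ℚ(R)=2; free=3−2=1
SNF(R) diag = [2, 6] → torsion [2, 6]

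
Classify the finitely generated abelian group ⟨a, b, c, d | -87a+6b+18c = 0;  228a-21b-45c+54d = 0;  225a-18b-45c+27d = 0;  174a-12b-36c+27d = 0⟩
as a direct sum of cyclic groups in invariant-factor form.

Answer: M ≅ ℤ/3 ⊕ ℤ/9 ⊕ ℤ/9 ⊕ ℤ/27

Derivation:
rank_ℚ(R)=4; free=4−4=0
SNF(R) diag = [3, 9, 9, 27] → torsion [3, 9, 9, 27]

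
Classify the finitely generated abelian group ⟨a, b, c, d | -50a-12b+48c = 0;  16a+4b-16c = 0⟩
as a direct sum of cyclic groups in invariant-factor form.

rank_ℚ(R)=2; free=4−2=2
SNF(R) diag = [2, 4] → torsion [2, 4]

Answer: M ≅ ℤ^2 ⊕ ℤ/2 ⊕ ℤ/4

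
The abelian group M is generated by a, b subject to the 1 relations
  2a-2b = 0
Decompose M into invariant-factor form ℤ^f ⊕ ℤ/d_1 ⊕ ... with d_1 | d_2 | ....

Answer: M ≅ ℤ^1 ⊕ ℤ/2

Derivation:
rank_ℚ(R)=1; free=2−1=1
SNF(R) diag = [2] → torsion [2]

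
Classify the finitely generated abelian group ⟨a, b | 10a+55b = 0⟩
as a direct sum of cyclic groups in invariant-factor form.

Answer: M ≅ ℤ^1 ⊕ ℤ/5

Derivation:
rank_ℚ(R)=1; free=2−1=1
SNF(R) diag = [5] → torsion [5]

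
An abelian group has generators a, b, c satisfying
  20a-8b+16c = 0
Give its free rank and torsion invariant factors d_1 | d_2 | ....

rank_ℚ(R)=1; free=3−1=2
SNF(R) diag = [4] → torsion [4]

Answer: M ≅ ℤ^2 ⊕ ℤ/4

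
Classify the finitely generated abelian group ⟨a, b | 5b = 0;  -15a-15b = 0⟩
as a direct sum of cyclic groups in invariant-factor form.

rank_ℚ(R)=2; free=2−2=0
SNF(R) diag = [5, 15] → torsion [5, 15]

Answer: M ≅ ℤ/5 ⊕ ℤ/15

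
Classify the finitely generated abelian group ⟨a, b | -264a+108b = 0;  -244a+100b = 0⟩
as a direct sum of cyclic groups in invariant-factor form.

rank_ℚ(R)=2; free=2−2=0
SNF(R) diag = [4, 12] → torsion [4, 12]

Answer: M ≅ ℤ/4 ⊕ ℤ/12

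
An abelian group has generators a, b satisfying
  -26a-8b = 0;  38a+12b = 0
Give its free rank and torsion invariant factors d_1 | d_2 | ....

rank_ℚ(R)=2; free=2−2=0
SNF(R) diag = [2, 4] → torsion [2, 4]

Answer: M ≅ ℤ/2 ⊕ ℤ/4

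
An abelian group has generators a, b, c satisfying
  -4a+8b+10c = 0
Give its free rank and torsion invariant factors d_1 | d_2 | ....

rank_ℚ(R)=1; free=3−1=2
SNF(R) diag = [2] → torsion [2]

Answer: M ≅ ℤ^2 ⊕ ℤ/2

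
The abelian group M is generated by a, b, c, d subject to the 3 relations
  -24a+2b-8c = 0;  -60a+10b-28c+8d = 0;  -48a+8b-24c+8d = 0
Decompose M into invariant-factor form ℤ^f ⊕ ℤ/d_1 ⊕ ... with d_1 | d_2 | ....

rank_ℚ(R)=3; free=4−3=1
SNF(R) diag = [2, 4, 8] → torsion [2, 4, 8]

Answer: M ≅ ℤ^1 ⊕ ℤ/2 ⊕ ℤ/4 ⊕ ℤ/8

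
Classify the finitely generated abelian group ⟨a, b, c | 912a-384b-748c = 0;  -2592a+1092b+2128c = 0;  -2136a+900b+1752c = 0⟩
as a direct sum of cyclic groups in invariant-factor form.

rank_ℚ(R)=3; free=3−3=0
SNF(R) diag = [4, 12, 24] → torsion [4, 12, 24]

Answer: M ≅ ℤ/4 ⊕ ℤ/12 ⊕ ℤ/24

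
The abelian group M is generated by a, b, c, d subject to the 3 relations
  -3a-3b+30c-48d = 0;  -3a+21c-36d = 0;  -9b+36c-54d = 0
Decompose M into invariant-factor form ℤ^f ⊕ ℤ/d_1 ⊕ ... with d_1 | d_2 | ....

Answer: M ≅ ℤ^1 ⊕ ℤ/3 ⊕ ℤ/3 ⊕ ℤ/9

Derivation:
rank_ℚ(R)=3; free=4−3=1
SNF(R) diag = [3, 3, 9] → torsion [3, 3, 9]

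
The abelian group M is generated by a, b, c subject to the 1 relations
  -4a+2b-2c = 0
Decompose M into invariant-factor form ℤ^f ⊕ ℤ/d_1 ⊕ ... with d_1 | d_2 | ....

Answer: M ≅ ℤ^2 ⊕ ℤ/2

Derivation:
rank_ℚ(R)=1; free=3−1=2
SNF(R) diag = [2] → torsion [2]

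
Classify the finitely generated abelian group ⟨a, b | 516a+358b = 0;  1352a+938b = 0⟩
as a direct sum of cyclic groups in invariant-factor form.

rank_ℚ(R)=2; free=2−2=0
SNF(R) diag = [2, 4] → torsion [2, 4]

Answer: M ≅ ℤ/2 ⊕ ℤ/4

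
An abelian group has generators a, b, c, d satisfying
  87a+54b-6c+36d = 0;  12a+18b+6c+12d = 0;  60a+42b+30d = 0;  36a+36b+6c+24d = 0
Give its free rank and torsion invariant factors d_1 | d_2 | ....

rank_ℚ(R)=4; free=4−4=0
SNF(R) diag = [3, 6, 6, 6] → torsion [3, 6, 6, 6]

Answer: M ≅ ℤ/3 ⊕ ℤ/6 ⊕ ℤ/6 ⊕ ℤ/6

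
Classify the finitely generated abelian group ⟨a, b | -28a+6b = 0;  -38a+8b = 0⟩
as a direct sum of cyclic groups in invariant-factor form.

Answer: M ≅ ℤ/2 ⊕ ℤ/2

Derivation:
rank_ℚ(R)=2; free=2−2=0
SNF(R) diag = [2, 2] → torsion [2, 2]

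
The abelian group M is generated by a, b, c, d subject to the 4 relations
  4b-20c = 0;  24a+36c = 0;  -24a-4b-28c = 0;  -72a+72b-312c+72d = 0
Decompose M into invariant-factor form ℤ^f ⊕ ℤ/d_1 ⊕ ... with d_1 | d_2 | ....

rank_ℚ(R)=4; free=4−4=0
SNF(R) diag = [4, 12, 24, 72] → torsion [4, 12, 24, 72]

Answer: M ≅ ℤ/4 ⊕ ℤ/12 ⊕ ℤ/24 ⊕ ℤ/72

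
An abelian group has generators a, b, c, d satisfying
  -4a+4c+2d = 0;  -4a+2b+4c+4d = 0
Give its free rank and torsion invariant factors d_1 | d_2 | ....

Answer: M ≅ ℤ^2 ⊕ ℤ/2 ⊕ ℤ/2

Derivation:
rank_ℚ(R)=2; free=4−2=2
SNF(R) diag = [2, 2] → torsion [2, 2]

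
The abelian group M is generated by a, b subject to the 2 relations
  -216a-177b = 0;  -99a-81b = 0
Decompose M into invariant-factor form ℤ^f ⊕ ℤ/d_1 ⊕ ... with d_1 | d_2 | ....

Answer: M ≅ ℤ/3 ⊕ ℤ/9

Derivation:
rank_ℚ(R)=2; free=2−2=0
SNF(R) diag = [3, 9] → torsion [3, 9]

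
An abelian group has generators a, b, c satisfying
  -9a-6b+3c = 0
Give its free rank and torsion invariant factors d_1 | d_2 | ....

Answer: M ≅ ℤ^2 ⊕ ℤ/3

Derivation:
rank_ℚ(R)=1; free=3−1=2
SNF(R) diag = [3] → torsion [3]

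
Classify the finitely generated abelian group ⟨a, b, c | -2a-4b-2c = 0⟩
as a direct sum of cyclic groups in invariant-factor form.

rank_ℚ(R)=1; free=3−1=2
SNF(R) diag = [2] → torsion [2]

Answer: M ≅ ℤ^2 ⊕ ℤ/2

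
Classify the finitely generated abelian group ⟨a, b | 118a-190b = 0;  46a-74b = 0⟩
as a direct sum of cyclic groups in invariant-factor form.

Answer: M ≅ ℤ/2 ⊕ ℤ/4

Derivation:
rank_ℚ(R)=2; free=2−2=0
SNF(R) diag = [2, 4] → torsion [2, 4]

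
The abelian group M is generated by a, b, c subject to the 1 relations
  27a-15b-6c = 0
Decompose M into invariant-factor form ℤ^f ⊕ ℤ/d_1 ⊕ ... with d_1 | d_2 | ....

Answer: M ≅ ℤ^2 ⊕ ℤ/3

Derivation:
rank_ℚ(R)=1; free=3−1=2
SNF(R) diag = [3] → torsion [3]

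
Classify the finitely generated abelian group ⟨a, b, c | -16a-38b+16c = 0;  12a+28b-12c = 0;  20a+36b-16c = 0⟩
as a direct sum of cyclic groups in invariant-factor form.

rank_ℚ(R)=3; free=3−3=0
SNF(R) diag = [2, 4, 4] → torsion [2, 4, 4]

Answer: M ≅ ℤ/2 ⊕ ℤ/4 ⊕ ℤ/4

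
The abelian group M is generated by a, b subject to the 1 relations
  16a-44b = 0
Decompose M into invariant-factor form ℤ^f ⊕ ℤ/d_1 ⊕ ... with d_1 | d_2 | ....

Answer: M ≅ ℤ^1 ⊕ ℤ/4

Derivation:
rank_ℚ(R)=1; free=2−1=1
SNF(R) diag = [4] → torsion [4]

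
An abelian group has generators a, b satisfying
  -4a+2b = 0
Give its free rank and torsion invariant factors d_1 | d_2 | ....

Answer: M ≅ ℤ^1 ⊕ ℤ/2

Derivation:
rank_ℚ(R)=1; free=2−1=1
SNF(R) diag = [2] → torsion [2]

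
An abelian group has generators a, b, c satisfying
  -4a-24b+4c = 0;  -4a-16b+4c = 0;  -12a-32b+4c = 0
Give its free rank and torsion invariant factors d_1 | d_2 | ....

Answer: M ≅ ℤ/4 ⊕ ℤ/8 ⊕ ℤ/8

Derivation:
rank_ℚ(R)=3; free=3−3=0
SNF(R) diag = [4, 8, 8] → torsion [4, 8, 8]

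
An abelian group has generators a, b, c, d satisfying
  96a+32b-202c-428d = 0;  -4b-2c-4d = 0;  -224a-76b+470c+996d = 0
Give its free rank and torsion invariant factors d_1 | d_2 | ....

rank_ℚ(R)=3; free=4−3=1
SNF(R) diag = [2, 4, 8] → torsion [2, 4, 8]

Answer: M ≅ ℤ^1 ⊕ ℤ/2 ⊕ ℤ/4 ⊕ ℤ/8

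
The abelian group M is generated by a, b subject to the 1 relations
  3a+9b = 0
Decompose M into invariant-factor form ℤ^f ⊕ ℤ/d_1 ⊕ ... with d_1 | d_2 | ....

rank_ℚ(R)=1; free=2−1=1
SNF(R) diag = [3] → torsion [3]

Answer: M ≅ ℤ^1 ⊕ ℤ/3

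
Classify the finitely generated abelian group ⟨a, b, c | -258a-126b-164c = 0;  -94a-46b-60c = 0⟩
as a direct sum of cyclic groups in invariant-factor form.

rank_ℚ(R)=2; free=3−2=1
SNF(R) diag = [2, 4] → torsion [2, 4]

Answer: M ≅ ℤ^1 ⊕ ℤ/2 ⊕ ℤ/4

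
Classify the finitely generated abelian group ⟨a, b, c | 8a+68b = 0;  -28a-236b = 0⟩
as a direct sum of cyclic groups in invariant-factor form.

Answer: M ≅ ℤ^1 ⊕ ℤ/4 ⊕ ℤ/4

Derivation:
rank_ℚ(R)=2; free=3−2=1
SNF(R) diag = [4, 4] → torsion [4, 4]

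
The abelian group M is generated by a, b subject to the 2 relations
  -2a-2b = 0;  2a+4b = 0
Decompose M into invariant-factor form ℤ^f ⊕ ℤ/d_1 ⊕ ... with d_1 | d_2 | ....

Answer: M ≅ ℤ/2 ⊕ ℤ/2

Derivation:
rank_ℚ(R)=2; free=2−2=0
SNF(R) diag = [2, 2] → torsion [2, 2]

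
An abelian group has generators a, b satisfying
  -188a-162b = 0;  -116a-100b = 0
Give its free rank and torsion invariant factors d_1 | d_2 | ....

rank_ℚ(R)=2; free=2−2=0
SNF(R) diag = [2, 4] → torsion [2, 4]

Answer: M ≅ ℤ/2 ⊕ ℤ/4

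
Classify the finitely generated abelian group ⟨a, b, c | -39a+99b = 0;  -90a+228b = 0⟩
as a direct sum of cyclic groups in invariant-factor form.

rank_ℚ(R)=2; free=3−2=1
SNF(R) diag = [3, 6] → torsion [3, 6]

Answer: M ≅ ℤ^1 ⊕ ℤ/3 ⊕ ℤ/6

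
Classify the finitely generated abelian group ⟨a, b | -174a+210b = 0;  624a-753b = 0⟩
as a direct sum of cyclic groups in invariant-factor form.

Answer: M ≅ ℤ/3 ⊕ ℤ/6

Derivation:
rank_ℚ(R)=2; free=2−2=0
SNF(R) diag = [3, 6] → torsion [3, 6]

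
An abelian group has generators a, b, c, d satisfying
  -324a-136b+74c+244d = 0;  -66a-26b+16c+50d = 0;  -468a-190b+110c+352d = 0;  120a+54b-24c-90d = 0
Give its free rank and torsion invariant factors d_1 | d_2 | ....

rank_ℚ(R)=4; free=4−4=0
SNF(R) diag = [2, 6, 6, 18] → torsion [2, 6, 6, 18]

Answer: M ≅ ℤ/2 ⊕ ℤ/6 ⊕ ℤ/6 ⊕ ℤ/18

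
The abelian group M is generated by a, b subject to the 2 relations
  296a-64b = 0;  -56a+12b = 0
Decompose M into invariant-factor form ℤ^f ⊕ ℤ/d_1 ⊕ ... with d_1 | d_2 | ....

Answer: M ≅ ℤ/4 ⊕ ℤ/8

Derivation:
rank_ℚ(R)=2; free=2−2=0
SNF(R) diag = [4, 8] → torsion [4, 8]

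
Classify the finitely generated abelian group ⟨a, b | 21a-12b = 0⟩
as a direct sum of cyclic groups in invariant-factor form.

rank_ℚ(R)=1; free=2−1=1
SNF(R) diag = [3] → torsion [3]

Answer: M ≅ ℤ^1 ⊕ ℤ/3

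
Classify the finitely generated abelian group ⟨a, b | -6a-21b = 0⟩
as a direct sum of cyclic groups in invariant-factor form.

rank_ℚ(R)=1; free=2−1=1
SNF(R) diag = [3] → torsion [3]

Answer: M ≅ ℤ^1 ⊕ ℤ/3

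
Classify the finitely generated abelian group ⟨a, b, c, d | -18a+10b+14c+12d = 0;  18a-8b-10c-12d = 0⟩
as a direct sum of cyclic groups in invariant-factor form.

Answer: M ≅ ℤ^2 ⊕ ℤ/2 ⊕ ℤ/6

Derivation:
rank_ℚ(R)=2; free=4−2=2
SNF(R) diag = [2, 6] → torsion [2, 6]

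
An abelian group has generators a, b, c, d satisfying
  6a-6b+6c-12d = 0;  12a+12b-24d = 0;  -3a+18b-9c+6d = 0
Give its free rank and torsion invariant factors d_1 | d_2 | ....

rank_ℚ(R)=3; free=4−3=1
SNF(R) diag = [3, 6, 12] → torsion [3, 6, 12]

Answer: M ≅ ℤ^1 ⊕ ℤ/3 ⊕ ℤ/6 ⊕ ℤ/12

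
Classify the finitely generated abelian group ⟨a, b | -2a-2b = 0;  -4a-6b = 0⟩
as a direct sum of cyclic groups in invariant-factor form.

rank_ℚ(R)=2; free=2−2=0
SNF(R) diag = [2, 2] → torsion [2, 2]

Answer: M ≅ ℤ/2 ⊕ ℤ/2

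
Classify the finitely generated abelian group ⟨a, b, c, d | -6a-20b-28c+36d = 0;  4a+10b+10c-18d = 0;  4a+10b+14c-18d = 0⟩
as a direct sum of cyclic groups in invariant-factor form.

rank_ℚ(R)=3; free=4−3=1
SNF(R) diag = [2, 2, 4] → torsion [2, 2, 4]

Answer: M ≅ ℤ^1 ⊕ ℤ/2 ⊕ ℤ/2 ⊕ ℤ/4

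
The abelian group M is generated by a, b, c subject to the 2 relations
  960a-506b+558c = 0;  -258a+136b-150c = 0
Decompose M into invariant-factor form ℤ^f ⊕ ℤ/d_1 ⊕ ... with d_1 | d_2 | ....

Answer: M ≅ ℤ^1 ⊕ ℤ/2 ⊕ ℤ/6

Derivation:
rank_ℚ(R)=2; free=3−2=1
SNF(R) diag = [2, 6] → torsion [2, 6]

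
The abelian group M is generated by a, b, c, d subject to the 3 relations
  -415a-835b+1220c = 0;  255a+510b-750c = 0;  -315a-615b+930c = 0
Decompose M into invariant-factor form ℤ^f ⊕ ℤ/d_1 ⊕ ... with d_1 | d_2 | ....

rank_ℚ(R)=3; free=4−3=1
SNF(R) diag = [5, 15, 30] → torsion [5, 15, 30]

Answer: M ≅ ℤ^1 ⊕ ℤ/5 ⊕ ℤ/15 ⊕ ℤ/30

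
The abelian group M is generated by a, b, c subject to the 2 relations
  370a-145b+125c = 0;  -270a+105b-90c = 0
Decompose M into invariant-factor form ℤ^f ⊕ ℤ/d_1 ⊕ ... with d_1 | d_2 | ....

Answer: M ≅ ℤ^1 ⊕ ℤ/5 ⊕ ℤ/15

Derivation:
rank_ℚ(R)=2; free=3−2=1
SNF(R) diag = [5, 15] → torsion [5, 15]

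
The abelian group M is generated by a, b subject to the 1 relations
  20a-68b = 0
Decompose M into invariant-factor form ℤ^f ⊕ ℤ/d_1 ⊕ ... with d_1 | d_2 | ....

Answer: M ≅ ℤ^1 ⊕ ℤ/4

Derivation:
rank_ℚ(R)=1; free=2−1=1
SNF(R) diag = [4] → torsion [4]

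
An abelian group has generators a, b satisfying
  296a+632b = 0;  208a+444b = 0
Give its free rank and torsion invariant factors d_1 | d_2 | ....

Answer: M ≅ ℤ/4 ⊕ ℤ/8

Derivation:
rank_ℚ(R)=2; free=2−2=0
SNF(R) diag = [4, 8] → torsion [4, 8]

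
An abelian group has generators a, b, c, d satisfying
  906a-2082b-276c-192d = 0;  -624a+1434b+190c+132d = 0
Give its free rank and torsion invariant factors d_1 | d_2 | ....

Answer: M ≅ ℤ^2 ⊕ ℤ/2 ⊕ ℤ/6

Derivation:
rank_ℚ(R)=2; free=4−2=2
SNF(R) diag = [2, 6] → torsion [2, 6]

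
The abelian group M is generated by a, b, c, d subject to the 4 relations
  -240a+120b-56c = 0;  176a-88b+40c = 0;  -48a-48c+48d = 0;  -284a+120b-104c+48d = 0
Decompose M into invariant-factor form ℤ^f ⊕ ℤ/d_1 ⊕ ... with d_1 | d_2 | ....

rank_ℚ(R)=4; free=4−4=0
SNF(R) diag = [4, 8, 16, 48] → torsion [4, 8, 16, 48]

Answer: M ≅ ℤ/4 ⊕ ℤ/8 ⊕ ℤ/16 ⊕ ℤ/48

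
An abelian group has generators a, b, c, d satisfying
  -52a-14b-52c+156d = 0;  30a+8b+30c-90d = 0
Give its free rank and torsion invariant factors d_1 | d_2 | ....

Answer: M ≅ ℤ^2 ⊕ ℤ/2 ⊕ ℤ/2

Derivation:
rank_ℚ(R)=2; free=4−2=2
SNF(R) diag = [2, 2] → torsion [2, 2]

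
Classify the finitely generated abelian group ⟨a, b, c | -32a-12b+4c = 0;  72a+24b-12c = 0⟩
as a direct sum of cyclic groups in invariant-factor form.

Answer: M ≅ ℤ^1 ⊕ ℤ/4 ⊕ ℤ/12

Derivation:
rank_ℚ(R)=2; free=3−2=1
SNF(R) diag = [4, 12] → torsion [4, 12]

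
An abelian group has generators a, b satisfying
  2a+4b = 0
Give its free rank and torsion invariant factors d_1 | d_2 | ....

rank_ℚ(R)=1; free=2−1=1
SNF(R) diag = [2] → torsion [2]

Answer: M ≅ ℤ^1 ⊕ ℤ/2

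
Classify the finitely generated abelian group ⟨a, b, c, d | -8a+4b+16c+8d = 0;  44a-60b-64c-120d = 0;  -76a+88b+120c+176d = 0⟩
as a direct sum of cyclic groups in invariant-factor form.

Answer: M ≅ ℤ^1 ⊕ ℤ/4 ⊕ ℤ/4 ⊕ ℤ/8

Derivation:
rank_ℚ(R)=3; free=4−3=1
SNF(R) diag = [4, 4, 8] → torsion [4, 4, 8]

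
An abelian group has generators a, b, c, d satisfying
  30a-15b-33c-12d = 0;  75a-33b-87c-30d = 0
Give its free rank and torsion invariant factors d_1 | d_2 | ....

Answer: M ≅ ℤ^2 ⊕ ℤ/3 ⊕ ℤ/9

Derivation:
rank_ℚ(R)=2; free=4−2=2
SNF(R) diag = [3, 9] → torsion [3, 9]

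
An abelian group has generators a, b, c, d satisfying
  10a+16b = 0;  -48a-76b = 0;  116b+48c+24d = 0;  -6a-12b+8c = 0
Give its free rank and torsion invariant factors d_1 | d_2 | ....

Answer: M ≅ ℤ/2 ⊕ ℤ/4 ⊕ ℤ/8 ⊕ ℤ/24

Derivation:
rank_ℚ(R)=4; free=4−4=0
SNF(R) diag = [2, 4, 8, 24] → torsion [2, 4, 8, 24]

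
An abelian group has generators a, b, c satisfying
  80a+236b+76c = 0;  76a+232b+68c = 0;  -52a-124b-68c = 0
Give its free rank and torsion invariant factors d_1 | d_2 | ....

rank_ℚ(R)=3; free=3−3=0
SNF(R) diag = [4, 12, 36] → torsion [4, 12, 36]

Answer: M ≅ ℤ/4 ⊕ ℤ/12 ⊕ ℤ/36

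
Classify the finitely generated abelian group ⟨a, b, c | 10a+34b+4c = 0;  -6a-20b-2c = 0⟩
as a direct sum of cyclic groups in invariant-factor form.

Answer: M ≅ ℤ^1 ⊕ ℤ/2 ⊕ ℤ/2

Derivation:
rank_ℚ(R)=2; free=3−2=1
SNF(R) diag = [2, 2] → torsion [2, 2]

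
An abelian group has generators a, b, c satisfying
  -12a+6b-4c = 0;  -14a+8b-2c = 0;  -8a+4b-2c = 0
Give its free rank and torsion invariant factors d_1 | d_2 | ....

Answer: M ≅ ℤ/2 ⊕ ℤ/2 ⊕ ℤ/2

Derivation:
rank_ℚ(R)=3; free=3−3=0
SNF(R) diag = [2, 2, 2] → torsion [2, 2, 2]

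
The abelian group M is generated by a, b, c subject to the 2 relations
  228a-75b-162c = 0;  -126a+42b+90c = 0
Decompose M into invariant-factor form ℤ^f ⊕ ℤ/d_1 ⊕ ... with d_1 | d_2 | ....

Answer: M ≅ ℤ^1 ⊕ ℤ/3 ⊕ ℤ/6

Derivation:
rank_ℚ(R)=2; free=3−2=1
SNF(R) diag = [3, 6] → torsion [3, 6]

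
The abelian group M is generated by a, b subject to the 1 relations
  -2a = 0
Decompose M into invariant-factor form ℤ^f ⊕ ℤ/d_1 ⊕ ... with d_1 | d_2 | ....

Answer: M ≅ ℤ^1 ⊕ ℤ/2

Derivation:
rank_ℚ(R)=1; free=2−1=1
SNF(R) diag = [2] → torsion [2]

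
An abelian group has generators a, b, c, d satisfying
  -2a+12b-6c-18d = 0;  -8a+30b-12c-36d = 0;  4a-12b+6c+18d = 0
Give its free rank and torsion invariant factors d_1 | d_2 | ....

rank_ℚ(R)=3; free=4−3=1
SNF(R) diag = [2, 6, 6] → torsion [2, 6, 6]

Answer: M ≅ ℤ^1 ⊕ ℤ/2 ⊕ ℤ/6 ⊕ ℤ/6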